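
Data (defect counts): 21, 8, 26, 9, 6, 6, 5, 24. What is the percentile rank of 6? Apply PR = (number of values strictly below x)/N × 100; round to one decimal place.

N = 8.
Strictly below 6: 1. Equal to 6: 2.
PR = 1/8 × 100 = 12.5

12.5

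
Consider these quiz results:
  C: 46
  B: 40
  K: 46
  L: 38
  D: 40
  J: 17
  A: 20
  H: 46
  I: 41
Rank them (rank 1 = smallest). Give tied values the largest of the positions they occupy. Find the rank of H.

9

Sorted (ascending): 17, 20, 38, 40, 40, 41, 46, 46, 46
The 2 values of 40 occupy positions 4–5 → each gets rank 5.
The 3 values of 46 occupy positions 7–9 → each gets rank 9.
H has value 46 → rank 9.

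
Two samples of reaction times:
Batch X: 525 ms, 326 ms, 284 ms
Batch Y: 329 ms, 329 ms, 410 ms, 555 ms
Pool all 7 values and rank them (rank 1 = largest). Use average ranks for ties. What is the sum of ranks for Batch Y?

Sorted (descending): 555, 525, 410, 329, 329, 326, 284
The 2 values of 329 occupy positions 4–5 → average rank (4+5)/2 = 4.5.
Batch Y values → pooled ranks: 329→4.5, 329→4.5, 410→3, 555→1
Rank sum = 4.5 + 4.5 + 3 + 1 = 13

13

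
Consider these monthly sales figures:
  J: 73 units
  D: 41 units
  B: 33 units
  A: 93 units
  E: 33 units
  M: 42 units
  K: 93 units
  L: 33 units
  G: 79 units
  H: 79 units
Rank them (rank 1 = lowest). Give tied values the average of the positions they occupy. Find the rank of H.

Sorted (ascending): 33, 33, 33, 41, 42, 73, 79, 79, 93, 93
The 3 values of 33 occupy positions 1–3 → average rank 2.
The 2 values of 79 occupy positions 7–8 → average rank (7+8)/2 = 7.5.
The 2 values of 93 occupy positions 9–10 → average rank (9+10)/2 = 9.5.
H has value 79 units → rank 7.5.

7.5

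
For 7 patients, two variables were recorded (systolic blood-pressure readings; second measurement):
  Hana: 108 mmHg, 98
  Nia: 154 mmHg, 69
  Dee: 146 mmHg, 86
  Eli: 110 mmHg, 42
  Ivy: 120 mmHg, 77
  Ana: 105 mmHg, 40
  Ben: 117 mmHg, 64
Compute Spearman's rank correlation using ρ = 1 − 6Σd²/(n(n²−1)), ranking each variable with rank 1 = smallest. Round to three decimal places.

0.357

Ranks of variable 1: 2, 7, 6, 3, 5, 1, 4
Ranks of variable 2: 7, 4, 6, 2, 5, 1, 3
d = r₁ − r₂: -5, 3, 0, 1, 0, 0, 1
d²: 25, 9, 0, 1, 0, 0, 1; Σd² = 36
ρ = 1 − 6·36/(7·48) = 1 − 216/336 = 0.357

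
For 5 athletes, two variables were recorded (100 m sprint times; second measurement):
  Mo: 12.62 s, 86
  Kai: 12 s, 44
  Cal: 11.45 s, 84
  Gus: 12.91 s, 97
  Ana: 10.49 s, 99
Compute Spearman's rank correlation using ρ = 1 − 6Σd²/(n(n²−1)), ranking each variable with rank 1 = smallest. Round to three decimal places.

Ranks of variable 1: 4, 3, 2, 5, 1
Ranks of variable 2: 3, 1, 2, 4, 5
d = r₁ − r₂: 1, 2, 0, 1, -4
d²: 1, 4, 0, 1, 16; Σd² = 22
ρ = 1 − 6·22/(5·24) = 1 − 132/120 = -0.100

-0.100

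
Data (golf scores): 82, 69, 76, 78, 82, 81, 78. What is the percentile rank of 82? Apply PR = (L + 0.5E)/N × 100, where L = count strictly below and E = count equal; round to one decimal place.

N = 7.
Strictly below 82: 5. Equal to 82: 2.
PR = (5 + 0.5·2)/7 × 100 = 85.7

85.7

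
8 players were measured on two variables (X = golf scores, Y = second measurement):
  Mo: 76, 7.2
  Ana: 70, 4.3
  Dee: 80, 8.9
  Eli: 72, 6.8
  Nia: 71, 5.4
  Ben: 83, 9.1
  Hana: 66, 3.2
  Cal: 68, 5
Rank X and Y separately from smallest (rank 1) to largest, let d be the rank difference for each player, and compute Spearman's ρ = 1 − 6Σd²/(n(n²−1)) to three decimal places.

Ranks of variable 1: 6, 3, 7, 5, 4, 8, 1, 2
Ranks of variable 2: 6, 2, 7, 5, 4, 8, 1, 3
d = r₁ − r₂: 0, 1, 0, 0, 0, 0, 0, -1
d²: 0, 1, 0, 0, 0, 0, 0, 1; Σd² = 2
ρ = 1 − 6·2/(8·63) = 1 − 12/504 = 0.976

0.976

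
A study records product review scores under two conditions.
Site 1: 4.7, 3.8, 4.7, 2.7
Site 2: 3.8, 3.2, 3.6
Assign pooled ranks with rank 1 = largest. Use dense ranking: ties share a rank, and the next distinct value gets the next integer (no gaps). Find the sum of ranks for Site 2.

9

Sorted (descending): 4.7, 4.7, 3.8, 3.8, 3.6, 3.2, 2.7
The 2 values of 4.7 share dense rank 1.
The 2 values of 3.8 share dense rank 2.
Remaining distinct values take the next consecutive integers.
Site 2 values → pooled ranks: 3.8→2, 3.2→4, 3.6→3
Rank sum = 2 + 4 + 3 = 9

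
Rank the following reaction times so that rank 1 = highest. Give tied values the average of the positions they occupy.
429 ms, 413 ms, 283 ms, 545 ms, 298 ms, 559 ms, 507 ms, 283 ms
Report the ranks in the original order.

4, 5, 7.5, 2, 6, 1, 3, 7.5

Sorted (descending): 559, 545, 507, 429, 413, 298, 283, 283
The 2 values of 283 occupy positions 7–8 → average rank (7+8)/2 = 7.5.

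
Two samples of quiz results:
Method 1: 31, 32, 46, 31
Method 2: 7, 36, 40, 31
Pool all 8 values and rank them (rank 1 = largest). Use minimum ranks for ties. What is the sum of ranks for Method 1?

Sorted (descending): 46, 40, 36, 32, 31, 31, 31, 7
The 3 values of 31 occupy positions 5–7 → each gets rank 5.
Method 1 values → pooled ranks: 31→5, 32→4, 46→1, 31→5
Rank sum = 5 + 4 + 1 + 5 = 15

15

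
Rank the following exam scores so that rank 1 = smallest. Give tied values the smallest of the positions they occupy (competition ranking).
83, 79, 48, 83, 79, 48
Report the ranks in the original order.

5, 3, 1, 5, 3, 1

Sorted (ascending): 48, 48, 79, 79, 83, 83
The 2 values of 48 occupy positions 1–2 → each gets rank 1.
The 2 values of 79 occupy positions 3–4 → each gets rank 3.
The 2 values of 83 occupy positions 5–6 → each gets rank 5.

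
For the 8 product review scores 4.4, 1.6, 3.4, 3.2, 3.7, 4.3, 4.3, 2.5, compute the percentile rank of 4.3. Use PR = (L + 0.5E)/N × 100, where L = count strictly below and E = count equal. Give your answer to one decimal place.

N = 8.
Strictly below 4.3: 5. Equal to 4.3: 2.
PR = (5 + 0.5·2)/8 × 100 = 75.0

75.0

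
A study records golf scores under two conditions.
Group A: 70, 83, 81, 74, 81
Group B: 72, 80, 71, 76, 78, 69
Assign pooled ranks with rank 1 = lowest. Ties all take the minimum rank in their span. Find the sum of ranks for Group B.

29

Sorted (ascending): 69, 70, 71, 72, 74, 76, 78, 80, 81, 81, 83
The 2 values of 81 occupy positions 9–10 → each gets rank 9.
Group B values → pooled ranks: 72→4, 80→8, 71→3, 76→6, 78→7, 69→1
Rank sum = 4 + 8 + 3 + 6 + 7 + 1 = 29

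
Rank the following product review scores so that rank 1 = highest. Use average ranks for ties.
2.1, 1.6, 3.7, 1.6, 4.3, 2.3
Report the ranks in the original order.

Sorted (descending): 4.3, 3.7, 2.3, 2.1, 1.6, 1.6
The 2 values of 1.6 occupy positions 5–6 → average rank (5+6)/2 = 5.5.

4, 5.5, 2, 5.5, 1, 3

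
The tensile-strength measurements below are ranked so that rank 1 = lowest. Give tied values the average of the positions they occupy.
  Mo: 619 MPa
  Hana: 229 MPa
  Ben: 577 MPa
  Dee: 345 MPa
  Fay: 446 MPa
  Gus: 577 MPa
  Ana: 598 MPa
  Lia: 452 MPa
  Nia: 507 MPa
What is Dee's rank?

Sorted (ascending): 229, 345, 446, 452, 507, 577, 577, 598, 619
The 2 values of 577 occupy positions 6–7 → average rank (6+7)/2 = 6.5.
Dee has value 345 MPa → rank 2.

2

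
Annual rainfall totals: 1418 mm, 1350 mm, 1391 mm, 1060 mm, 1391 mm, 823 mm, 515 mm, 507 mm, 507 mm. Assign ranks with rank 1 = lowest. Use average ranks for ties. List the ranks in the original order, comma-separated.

Sorted (ascending): 507, 507, 515, 823, 1060, 1350, 1391, 1391, 1418
The 2 values of 507 occupy positions 1–2 → average rank (1+2)/2 = 1.5.
The 2 values of 1391 occupy positions 7–8 → average rank (7+8)/2 = 7.5.

9, 6, 7.5, 5, 7.5, 4, 3, 1.5, 1.5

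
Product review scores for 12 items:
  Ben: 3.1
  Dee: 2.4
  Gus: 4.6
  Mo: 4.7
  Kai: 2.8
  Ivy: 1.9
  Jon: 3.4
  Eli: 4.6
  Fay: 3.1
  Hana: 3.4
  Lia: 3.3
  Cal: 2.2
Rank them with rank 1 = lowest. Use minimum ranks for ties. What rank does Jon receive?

8

Sorted (ascending): 1.9, 2.2, 2.4, 2.8, 3.1, 3.1, 3.3, 3.4, 3.4, 4.6, 4.6, 4.7
The 2 values of 3.1 occupy positions 5–6 → each gets rank 5.
The 2 values of 3.4 occupy positions 8–9 → each gets rank 8.
The 2 values of 4.6 occupy positions 10–11 → each gets rank 10.
Jon has value 3.4 → rank 8.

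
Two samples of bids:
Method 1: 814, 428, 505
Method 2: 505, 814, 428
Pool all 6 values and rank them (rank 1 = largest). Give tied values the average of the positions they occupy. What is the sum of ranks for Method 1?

10.5

Sorted (descending): 814, 814, 505, 505, 428, 428
The 2 values of 814 occupy positions 1–2 → average rank (1+2)/2 = 1.5.
The 2 values of 505 occupy positions 3–4 → average rank (3+4)/2 = 3.5.
The 2 values of 428 occupy positions 5–6 → average rank (5+6)/2 = 5.5.
Method 1 values → pooled ranks: 814→1.5, 428→5.5, 505→3.5
Rank sum = 1.5 + 5.5 + 3.5 = 10.5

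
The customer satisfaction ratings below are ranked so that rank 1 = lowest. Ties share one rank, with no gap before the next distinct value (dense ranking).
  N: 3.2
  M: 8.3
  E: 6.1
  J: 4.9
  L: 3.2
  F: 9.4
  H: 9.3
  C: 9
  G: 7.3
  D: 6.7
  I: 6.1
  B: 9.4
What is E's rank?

3

Sorted (ascending): 3.2, 3.2, 4.9, 6.1, 6.1, 6.7, 7.3, 8.3, 9, 9.3, 9.4, 9.4
The 2 values of 3.2 share dense rank 1.
The 2 values of 6.1 share dense rank 3.
The 2 values of 9.4 share dense rank 9.
Remaining distinct values take the next consecutive integers.
E has value 6.1 → rank 3.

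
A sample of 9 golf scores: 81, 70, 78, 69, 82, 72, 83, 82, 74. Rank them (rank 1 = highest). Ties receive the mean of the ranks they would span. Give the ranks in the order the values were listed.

4, 8, 5, 9, 2.5, 7, 1, 2.5, 6

Sorted (descending): 83, 82, 82, 81, 78, 74, 72, 70, 69
The 2 values of 82 occupy positions 2–3 → average rank (2+3)/2 = 2.5.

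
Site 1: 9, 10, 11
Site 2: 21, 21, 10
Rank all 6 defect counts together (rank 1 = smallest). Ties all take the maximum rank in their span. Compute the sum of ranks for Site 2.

Sorted (ascending): 9, 10, 10, 11, 21, 21
The 2 values of 10 occupy positions 2–3 → each gets rank 3.
The 2 values of 21 occupy positions 5–6 → each gets rank 6.
Site 2 values → pooled ranks: 21→6, 21→6, 10→3
Rank sum = 6 + 6 + 3 = 15

15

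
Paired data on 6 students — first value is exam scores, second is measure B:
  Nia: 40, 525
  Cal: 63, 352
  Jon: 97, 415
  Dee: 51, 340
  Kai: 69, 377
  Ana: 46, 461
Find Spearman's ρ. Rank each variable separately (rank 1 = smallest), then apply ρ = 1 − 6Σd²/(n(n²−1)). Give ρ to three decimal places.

Ranks of variable 1: 1, 4, 6, 3, 5, 2
Ranks of variable 2: 6, 2, 4, 1, 3, 5
d = r₁ − r₂: -5, 2, 2, 2, 2, -3
d²: 25, 4, 4, 4, 4, 9; Σd² = 50
ρ = 1 − 6·50/(6·35) = 1 − 300/210 = -0.429

-0.429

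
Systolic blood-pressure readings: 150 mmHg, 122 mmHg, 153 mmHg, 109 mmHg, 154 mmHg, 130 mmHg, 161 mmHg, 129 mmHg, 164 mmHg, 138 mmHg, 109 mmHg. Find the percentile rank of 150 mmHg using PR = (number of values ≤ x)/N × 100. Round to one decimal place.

63.6

N = 11.
Strictly below 150: 6. Equal to 150: 1.
PR = 7/11 × 100 = 63.6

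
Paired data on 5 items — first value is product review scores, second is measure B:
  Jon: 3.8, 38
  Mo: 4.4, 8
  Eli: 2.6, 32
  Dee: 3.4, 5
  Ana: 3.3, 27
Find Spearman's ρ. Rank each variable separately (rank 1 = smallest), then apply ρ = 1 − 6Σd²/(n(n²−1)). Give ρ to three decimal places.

Ranks of variable 1: 4, 5, 1, 3, 2
Ranks of variable 2: 5, 2, 4, 1, 3
d = r₁ − r₂: -1, 3, -3, 2, -1
d²: 1, 9, 9, 4, 1; Σd² = 24
ρ = 1 − 6·24/(5·24) = 1 − 144/120 = -0.200

-0.200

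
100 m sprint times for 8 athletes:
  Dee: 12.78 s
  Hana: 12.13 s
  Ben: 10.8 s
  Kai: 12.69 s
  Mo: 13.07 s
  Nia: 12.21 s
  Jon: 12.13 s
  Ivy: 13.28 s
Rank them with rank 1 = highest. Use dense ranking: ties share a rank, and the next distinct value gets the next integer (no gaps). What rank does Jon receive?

Sorted (descending): 13.28, 13.07, 12.78, 12.69, 12.21, 12.13, 12.13, 10.8
The 2 values of 12.13 share dense rank 6.
Remaining distinct values take the next consecutive integers.
Jon has value 12.13 s → rank 6.

6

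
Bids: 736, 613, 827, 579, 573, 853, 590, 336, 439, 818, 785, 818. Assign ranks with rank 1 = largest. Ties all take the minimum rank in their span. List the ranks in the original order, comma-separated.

6, 7, 2, 9, 10, 1, 8, 12, 11, 3, 5, 3

Sorted (descending): 853, 827, 818, 818, 785, 736, 613, 590, 579, 573, 439, 336
The 2 values of 818 occupy positions 3–4 → each gets rank 3.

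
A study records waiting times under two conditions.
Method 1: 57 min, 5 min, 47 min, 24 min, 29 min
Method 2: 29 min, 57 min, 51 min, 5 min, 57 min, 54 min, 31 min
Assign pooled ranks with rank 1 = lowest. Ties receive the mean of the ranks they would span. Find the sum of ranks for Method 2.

51

Sorted (ascending): 5, 5, 24, 29, 29, 31, 47, 51, 54, 57, 57, 57
The 2 values of 5 occupy positions 1–2 → average rank (1+2)/2 = 1.5.
The 2 values of 29 occupy positions 4–5 → average rank (4+5)/2 = 4.5.
The 3 values of 57 occupy positions 10–12 → average rank 11.
Method 2 values → pooled ranks: 29→4.5, 57→11, 51→8, 5→1.5, 57→11, 54→9, 31→6
Rank sum = 4.5 + 11 + 8 + 1.5 + 11 + 9 + 6 = 51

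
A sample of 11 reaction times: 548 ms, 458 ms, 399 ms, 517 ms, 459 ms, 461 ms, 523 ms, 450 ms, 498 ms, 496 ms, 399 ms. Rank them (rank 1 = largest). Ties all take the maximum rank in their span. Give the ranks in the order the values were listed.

1, 8, 11, 3, 7, 6, 2, 9, 4, 5, 11

Sorted (descending): 548, 523, 517, 498, 496, 461, 459, 458, 450, 399, 399
The 2 values of 399 occupy positions 10–11 → each gets rank 11.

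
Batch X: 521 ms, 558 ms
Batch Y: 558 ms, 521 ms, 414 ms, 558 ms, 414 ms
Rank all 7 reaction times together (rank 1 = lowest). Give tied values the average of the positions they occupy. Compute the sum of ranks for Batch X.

9.5

Sorted (ascending): 414, 414, 521, 521, 558, 558, 558
The 2 values of 414 occupy positions 1–2 → average rank (1+2)/2 = 1.5.
The 2 values of 521 occupy positions 3–4 → average rank (3+4)/2 = 3.5.
The 3 values of 558 occupy positions 5–7 → average rank 6.
Batch X values → pooled ranks: 521→3.5, 558→6
Rank sum = 3.5 + 6 = 9.5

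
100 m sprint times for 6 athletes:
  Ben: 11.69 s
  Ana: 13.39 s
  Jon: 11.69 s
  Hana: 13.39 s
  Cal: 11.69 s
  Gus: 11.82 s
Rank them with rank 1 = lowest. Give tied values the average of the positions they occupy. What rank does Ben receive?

Sorted (ascending): 11.69, 11.69, 11.69, 11.82, 13.39, 13.39
The 3 values of 11.69 occupy positions 1–3 → average rank 2.
The 2 values of 13.39 occupy positions 5–6 → average rank (5+6)/2 = 5.5.
Ben has value 11.69 s → rank 2.

2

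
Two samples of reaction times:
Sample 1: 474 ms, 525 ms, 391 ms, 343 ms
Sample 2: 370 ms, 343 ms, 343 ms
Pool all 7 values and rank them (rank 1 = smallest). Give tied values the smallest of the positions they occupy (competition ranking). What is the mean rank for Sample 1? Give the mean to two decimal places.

4.75

Sorted (ascending): 343, 343, 343, 370, 391, 474, 525
The 3 values of 343 occupy positions 1–3 → each gets rank 1.
Sample 1 values → pooled ranks: 474→6, 525→7, 391→5, 343→1
Mean rank = (6 + 7 + 5 + 1) / 4 = 4.75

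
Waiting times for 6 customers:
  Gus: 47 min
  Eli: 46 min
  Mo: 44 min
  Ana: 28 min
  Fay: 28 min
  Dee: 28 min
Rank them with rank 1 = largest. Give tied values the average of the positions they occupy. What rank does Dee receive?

5

Sorted (descending): 47, 46, 44, 28, 28, 28
The 3 values of 28 occupy positions 4–6 → average rank 5.
Dee has value 28 min → rank 5.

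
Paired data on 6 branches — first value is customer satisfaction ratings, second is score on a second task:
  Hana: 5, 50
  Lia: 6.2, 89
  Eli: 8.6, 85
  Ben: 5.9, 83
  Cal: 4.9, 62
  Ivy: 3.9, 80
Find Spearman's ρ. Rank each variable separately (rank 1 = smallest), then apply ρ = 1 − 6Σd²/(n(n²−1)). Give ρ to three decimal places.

Ranks of variable 1: 3, 5, 6, 4, 2, 1
Ranks of variable 2: 1, 6, 5, 4, 2, 3
d = r₁ − r₂: 2, -1, 1, 0, 0, -2
d²: 4, 1, 1, 0, 0, 4; Σd² = 10
ρ = 1 − 6·10/(6·35) = 1 − 60/210 = 0.714

0.714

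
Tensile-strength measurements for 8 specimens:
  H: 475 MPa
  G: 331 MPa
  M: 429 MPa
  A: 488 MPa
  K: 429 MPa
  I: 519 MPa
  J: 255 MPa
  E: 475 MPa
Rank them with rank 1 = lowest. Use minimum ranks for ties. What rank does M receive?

3

Sorted (ascending): 255, 331, 429, 429, 475, 475, 488, 519
The 2 values of 429 occupy positions 3–4 → each gets rank 3.
The 2 values of 475 occupy positions 5–6 → each gets rank 5.
M has value 429 MPa → rank 3.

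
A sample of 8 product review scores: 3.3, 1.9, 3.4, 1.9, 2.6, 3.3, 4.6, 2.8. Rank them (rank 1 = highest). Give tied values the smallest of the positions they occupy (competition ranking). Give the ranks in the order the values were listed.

3, 7, 2, 7, 6, 3, 1, 5

Sorted (descending): 4.6, 3.4, 3.3, 3.3, 2.8, 2.6, 1.9, 1.9
The 2 values of 3.3 occupy positions 3–4 → each gets rank 3.
The 2 values of 1.9 occupy positions 7–8 → each gets rank 7.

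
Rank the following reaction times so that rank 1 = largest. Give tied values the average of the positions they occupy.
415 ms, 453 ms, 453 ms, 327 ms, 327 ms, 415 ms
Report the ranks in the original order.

Sorted (descending): 453, 453, 415, 415, 327, 327
The 2 values of 453 occupy positions 1–2 → average rank (1+2)/2 = 1.5.
The 2 values of 415 occupy positions 3–4 → average rank (3+4)/2 = 3.5.
The 2 values of 327 occupy positions 5–6 → average rank (5+6)/2 = 5.5.

3.5, 1.5, 1.5, 5.5, 5.5, 3.5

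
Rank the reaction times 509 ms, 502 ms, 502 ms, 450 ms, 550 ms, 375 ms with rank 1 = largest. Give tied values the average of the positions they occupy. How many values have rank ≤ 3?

Sorted (descending): 550, 509, 502, 502, 450, 375
The 2 values of 502 occupy positions 3–4 → average rank (3+4)/2 = 3.5.
Ranks ≤ 3: {1, 2} → 2 values.

2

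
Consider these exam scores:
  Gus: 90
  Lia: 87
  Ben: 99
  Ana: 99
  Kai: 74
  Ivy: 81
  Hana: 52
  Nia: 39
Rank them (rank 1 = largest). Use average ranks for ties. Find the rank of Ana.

Sorted (descending): 99, 99, 90, 87, 81, 74, 52, 39
The 2 values of 99 occupy positions 1–2 → average rank (1+2)/2 = 1.5.
Ana has value 99 → rank 1.5.

1.5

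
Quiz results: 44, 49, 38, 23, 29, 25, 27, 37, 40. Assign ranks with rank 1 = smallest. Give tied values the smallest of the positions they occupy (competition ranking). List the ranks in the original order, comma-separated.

Sorted (ascending): 23, 25, 27, 29, 37, 38, 40, 44, 49
No ties — each value takes its position as its rank.

8, 9, 6, 1, 4, 2, 3, 5, 7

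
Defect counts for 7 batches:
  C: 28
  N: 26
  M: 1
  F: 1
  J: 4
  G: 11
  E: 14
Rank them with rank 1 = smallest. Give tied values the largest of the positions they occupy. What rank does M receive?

2

Sorted (ascending): 1, 1, 4, 11, 14, 26, 28
The 2 values of 1 occupy positions 1–2 → each gets rank 2.
M has value 1 → rank 2.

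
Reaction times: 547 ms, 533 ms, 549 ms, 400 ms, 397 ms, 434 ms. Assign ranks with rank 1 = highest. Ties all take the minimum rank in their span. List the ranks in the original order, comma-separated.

2, 3, 1, 5, 6, 4

Sorted (descending): 549, 547, 533, 434, 400, 397
No ties — each value takes its position as its rank.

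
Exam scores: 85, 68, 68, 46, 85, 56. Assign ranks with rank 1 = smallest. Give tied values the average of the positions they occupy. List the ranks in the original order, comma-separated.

Sorted (ascending): 46, 56, 68, 68, 85, 85
The 2 values of 68 occupy positions 3–4 → average rank (3+4)/2 = 3.5.
The 2 values of 85 occupy positions 5–6 → average rank (5+6)/2 = 5.5.

5.5, 3.5, 3.5, 1, 5.5, 2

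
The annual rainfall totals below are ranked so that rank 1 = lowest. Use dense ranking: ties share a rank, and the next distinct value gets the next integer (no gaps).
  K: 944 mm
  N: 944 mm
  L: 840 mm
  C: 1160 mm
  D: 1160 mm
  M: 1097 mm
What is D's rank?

Sorted (ascending): 840, 944, 944, 1097, 1160, 1160
The 2 values of 944 share dense rank 2.
The 2 values of 1160 share dense rank 4.
Remaining distinct values take the next consecutive integers.
D has value 1160 mm → rank 4.

4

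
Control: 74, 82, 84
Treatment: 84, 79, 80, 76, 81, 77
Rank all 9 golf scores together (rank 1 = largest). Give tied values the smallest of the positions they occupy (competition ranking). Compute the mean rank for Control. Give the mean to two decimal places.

4.33

Sorted (descending): 84, 84, 82, 81, 80, 79, 77, 76, 74
The 2 values of 84 occupy positions 1–2 → each gets rank 1.
Control values → pooled ranks: 74→9, 82→3, 84→1
Mean rank = (9 + 3 + 1) / 3 = 4.33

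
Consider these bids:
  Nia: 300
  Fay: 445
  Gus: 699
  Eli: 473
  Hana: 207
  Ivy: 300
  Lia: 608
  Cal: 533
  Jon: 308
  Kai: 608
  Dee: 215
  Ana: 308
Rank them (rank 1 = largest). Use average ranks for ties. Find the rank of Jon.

7.5

Sorted (descending): 699, 608, 608, 533, 473, 445, 308, 308, 300, 300, 215, 207
The 2 values of 608 occupy positions 2–3 → average rank (2+3)/2 = 2.5.
The 2 values of 308 occupy positions 7–8 → average rank (7+8)/2 = 7.5.
The 2 values of 300 occupy positions 9–10 → average rank (9+10)/2 = 9.5.
Jon has value 308 → rank 7.5.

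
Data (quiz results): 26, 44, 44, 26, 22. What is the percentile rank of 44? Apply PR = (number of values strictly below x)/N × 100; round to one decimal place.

N = 5.
Strictly below 44: 3. Equal to 44: 2.
PR = 3/5 × 100 = 60.0

60.0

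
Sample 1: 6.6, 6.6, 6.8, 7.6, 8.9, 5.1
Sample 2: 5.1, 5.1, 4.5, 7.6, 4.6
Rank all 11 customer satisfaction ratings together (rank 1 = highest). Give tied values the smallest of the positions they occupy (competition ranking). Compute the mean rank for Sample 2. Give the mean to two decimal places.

7.40

Sorted (descending): 8.9, 7.6, 7.6, 6.8, 6.6, 6.6, 5.1, 5.1, 5.1, 4.6, 4.5
The 2 values of 7.6 occupy positions 2–3 → each gets rank 2.
The 2 values of 6.6 occupy positions 5–6 → each gets rank 5.
The 3 values of 5.1 occupy positions 7–9 → each gets rank 7.
Sample 2 values → pooled ranks: 5.1→7, 5.1→7, 4.5→11, 7.6→2, 4.6→10
Mean rank = (7 + 7 + 11 + 2 + 10) / 5 = 7.40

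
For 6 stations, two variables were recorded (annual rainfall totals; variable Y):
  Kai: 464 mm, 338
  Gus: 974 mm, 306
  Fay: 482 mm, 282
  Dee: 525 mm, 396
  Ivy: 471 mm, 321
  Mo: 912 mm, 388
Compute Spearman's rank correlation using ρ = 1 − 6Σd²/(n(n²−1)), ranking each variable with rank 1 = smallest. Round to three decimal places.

Ranks of variable 1: 1, 6, 3, 4, 2, 5
Ranks of variable 2: 4, 2, 1, 6, 3, 5
d = r₁ − r₂: -3, 4, 2, -2, -1, 0
d²: 9, 16, 4, 4, 1, 0; Σd² = 34
ρ = 1 − 6·34/(6·35) = 1 − 204/210 = 0.029

0.029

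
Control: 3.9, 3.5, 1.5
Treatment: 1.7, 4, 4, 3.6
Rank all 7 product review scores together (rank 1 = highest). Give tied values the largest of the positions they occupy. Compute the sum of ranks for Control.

Sorted (descending): 4, 4, 3.9, 3.6, 3.5, 1.7, 1.5
The 2 values of 4 occupy positions 1–2 → each gets rank 2.
Control values → pooled ranks: 3.9→3, 3.5→5, 1.5→7
Rank sum = 3 + 5 + 7 = 15

15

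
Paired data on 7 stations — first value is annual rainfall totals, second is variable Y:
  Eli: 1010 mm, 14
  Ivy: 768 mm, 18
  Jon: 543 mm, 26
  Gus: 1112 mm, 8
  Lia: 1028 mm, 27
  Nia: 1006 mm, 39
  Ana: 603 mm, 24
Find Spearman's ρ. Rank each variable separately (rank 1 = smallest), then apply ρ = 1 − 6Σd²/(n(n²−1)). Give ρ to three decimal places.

Ranks of variable 1: 5, 3, 1, 7, 6, 4, 2
Ranks of variable 2: 2, 3, 5, 1, 6, 7, 4
d = r₁ − r₂: 3, 0, -4, 6, 0, -3, -2
d²: 9, 0, 16, 36, 0, 9, 4; Σd² = 74
ρ = 1 − 6·74/(7·48) = 1 − 444/336 = -0.321

-0.321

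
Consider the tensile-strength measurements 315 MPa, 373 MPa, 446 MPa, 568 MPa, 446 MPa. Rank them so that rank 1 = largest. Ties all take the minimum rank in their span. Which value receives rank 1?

Sorted (descending): 568, 446, 446, 373, 315
The 2 values of 446 occupy positions 2–3 → each gets rank 2.
Rank 1 → value 568.

568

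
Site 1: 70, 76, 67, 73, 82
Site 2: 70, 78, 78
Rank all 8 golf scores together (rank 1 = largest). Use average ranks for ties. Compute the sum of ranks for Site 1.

Sorted (descending): 82, 78, 78, 76, 73, 70, 70, 67
The 2 values of 78 occupy positions 2–3 → average rank (2+3)/2 = 2.5.
The 2 values of 70 occupy positions 6–7 → average rank (6+7)/2 = 6.5.
Site 1 values → pooled ranks: 70→6.5, 76→4, 67→8, 73→5, 82→1
Rank sum = 6.5 + 4 + 8 + 5 + 1 = 24.5

24.5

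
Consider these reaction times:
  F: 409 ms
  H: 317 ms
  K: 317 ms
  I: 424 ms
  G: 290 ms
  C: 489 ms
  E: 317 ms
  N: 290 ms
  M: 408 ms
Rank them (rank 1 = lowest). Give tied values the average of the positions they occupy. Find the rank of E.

4

Sorted (ascending): 290, 290, 317, 317, 317, 408, 409, 424, 489
The 2 values of 290 occupy positions 1–2 → average rank (1+2)/2 = 1.5.
The 3 values of 317 occupy positions 3–5 → average rank 4.
E has value 317 ms → rank 4.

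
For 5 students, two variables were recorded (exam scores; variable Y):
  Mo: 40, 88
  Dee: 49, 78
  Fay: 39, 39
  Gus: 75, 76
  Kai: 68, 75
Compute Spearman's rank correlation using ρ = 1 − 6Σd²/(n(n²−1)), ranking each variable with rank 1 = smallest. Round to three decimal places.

Ranks of variable 1: 2, 3, 1, 5, 4
Ranks of variable 2: 5, 4, 1, 3, 2
d = r₁ − r₂: -3, -1, 0, 2, 2
d²: 9, 1, 0, 4, 4; Σd² = 18
ρ = 1 − 6·18/(5·24) = 1 − 108/120 = 0.100

0.100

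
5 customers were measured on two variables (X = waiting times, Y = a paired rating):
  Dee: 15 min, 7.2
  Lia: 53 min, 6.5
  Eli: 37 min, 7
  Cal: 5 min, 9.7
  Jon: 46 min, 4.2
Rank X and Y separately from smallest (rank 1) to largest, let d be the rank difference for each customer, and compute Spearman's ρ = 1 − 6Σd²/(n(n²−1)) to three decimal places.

-0.900

Ranks of variable 1: 2, 5, 3, 1, 4
Ranks of variable 2: 4, 2, 3, 5, 1
d = r₁ − r₂: -2, 3, 0, -4, 3
d²: 4, 9, 0, 16, 9; Σd² = 38
ρ = 1 − 6·38/(5·24) = 1 − 228/120 = -0.900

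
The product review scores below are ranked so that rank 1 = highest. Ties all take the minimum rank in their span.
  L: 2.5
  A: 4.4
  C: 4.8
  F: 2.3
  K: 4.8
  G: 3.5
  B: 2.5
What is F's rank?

Sorted (descending): 4.8, 4.8, 4.4, 3.5, 2.5, 2.5, 2.3
The 2 values of 4.8 occupy positions 1–2 → each gets rank 1.
The 2 values of 2.5 occupy positions 5–6 → each gets rank 5.
F has value 2.3 → rank 7.

7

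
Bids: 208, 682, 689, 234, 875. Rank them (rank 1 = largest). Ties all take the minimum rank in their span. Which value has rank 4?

Sorted (descending): 875, 689, 682, 234, 208
No ties — each value takes its position as its rank.
Rank 4 → value 234.

234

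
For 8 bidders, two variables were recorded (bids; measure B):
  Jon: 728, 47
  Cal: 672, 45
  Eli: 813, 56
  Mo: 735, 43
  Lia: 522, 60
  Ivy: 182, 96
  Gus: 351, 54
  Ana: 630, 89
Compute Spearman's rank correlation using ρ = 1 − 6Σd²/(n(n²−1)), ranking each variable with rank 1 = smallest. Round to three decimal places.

Ranks of variable 1: 6, 5, 8, 7, 3, 1, 2, 4
Ranks of variable 2: 3, 2, 5, 1, 6, 8, 4, 7
d = r₁ − r₂: 3, 3, 3, 6, -3, -7, -2, -3
d²: 9, 9, 9, 36, 9, 49, 4, 9; Σd² = 134
ρ = 1 − 6·134/(8·63) = 1 − 804/504 = -0.595

-0.595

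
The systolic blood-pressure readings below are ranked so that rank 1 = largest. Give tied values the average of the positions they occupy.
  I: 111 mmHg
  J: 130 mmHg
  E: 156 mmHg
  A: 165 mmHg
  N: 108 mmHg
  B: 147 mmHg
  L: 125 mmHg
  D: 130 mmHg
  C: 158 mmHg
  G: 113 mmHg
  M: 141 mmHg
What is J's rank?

Sorted (descending): 165, 158, 156, 147, 141, 130, 130, 125, 113, 111, 108
The 2 values of 130 occupy positions 6–7 → average rank (6+7)/2 = 6.5.
J has value 130 mmHg → rank 6.5.

6.5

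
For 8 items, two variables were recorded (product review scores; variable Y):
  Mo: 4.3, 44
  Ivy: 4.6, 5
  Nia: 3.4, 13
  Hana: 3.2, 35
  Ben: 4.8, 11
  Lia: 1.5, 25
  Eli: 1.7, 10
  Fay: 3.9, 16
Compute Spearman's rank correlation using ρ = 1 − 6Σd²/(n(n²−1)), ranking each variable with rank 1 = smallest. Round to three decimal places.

Ranks of variable 1: 6, 7, 4, 3, 8, 1, 2, 5
Ranks of variable 2: 8, 1, 4, 7, 3, 6, 2, 5
d = r₁ − r₂: -2, 6, 0, -4, 5, -5, 0, 0
d²: 4, 36, 0, 16, 25, 25, 0, 0; Σd² = 106
ρ = 1 − 6·106/(8·63) = 1 − 636/504 = -0.262

-0.262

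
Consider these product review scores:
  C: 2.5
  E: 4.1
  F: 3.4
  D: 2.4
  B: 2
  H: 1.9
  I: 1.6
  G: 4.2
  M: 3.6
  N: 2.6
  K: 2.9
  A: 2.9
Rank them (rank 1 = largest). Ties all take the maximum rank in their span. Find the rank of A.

Sorted (descending): 4.2, 4.1, 3.6, 3.4, 2.9, 2.9, 2.6, 2.5, 2.4, 2, 1.9, 1.6
The 2 values of 2.9 occupy positions 5–6 → each gets rank 6.
A has value 2.9 → rank 6.

6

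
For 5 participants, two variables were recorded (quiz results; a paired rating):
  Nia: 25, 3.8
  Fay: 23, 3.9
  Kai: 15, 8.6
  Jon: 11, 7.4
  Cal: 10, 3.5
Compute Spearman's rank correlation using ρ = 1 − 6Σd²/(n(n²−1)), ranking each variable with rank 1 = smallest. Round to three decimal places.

0.100

Ranks of variable 1: 5, 4, 3, 2, 1
Ranks of variable 2: 2, 3, 5, 4, 1
d = r₁ − r₂: 3, 1, -2, -2, 0
d²: 9, 1, 4, 4, 0; Σd² = 18
ρ = 1 − 6·18/(5·24) = 1 − 108/120 = 0.100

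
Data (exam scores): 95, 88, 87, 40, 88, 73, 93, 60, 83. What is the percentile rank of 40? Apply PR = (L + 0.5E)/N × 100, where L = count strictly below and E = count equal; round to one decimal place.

5.6

N = 9.
Strictly below 40: 0. Equal to 40: 1.
PR = (0 + 0.5·1)/9 × 100 = 5.6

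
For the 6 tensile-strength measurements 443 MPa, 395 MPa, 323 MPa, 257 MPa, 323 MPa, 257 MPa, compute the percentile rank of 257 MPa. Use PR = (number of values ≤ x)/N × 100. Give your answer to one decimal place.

33.3

N = 6.
Strictly below 257: 0. Equal to 257: 2.
PR = 2/6 × 100 = 33.3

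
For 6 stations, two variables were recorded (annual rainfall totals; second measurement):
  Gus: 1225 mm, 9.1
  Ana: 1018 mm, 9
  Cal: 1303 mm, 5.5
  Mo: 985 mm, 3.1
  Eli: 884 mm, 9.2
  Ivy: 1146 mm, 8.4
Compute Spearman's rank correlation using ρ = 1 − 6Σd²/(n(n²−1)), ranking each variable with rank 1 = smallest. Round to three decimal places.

-0.257

Ranks of variable 1: 5, 3, 6, 2, 1, 4
Ranks of variable 2: 5, 4, 2, 1, 6, 3
d = r₁ − r₂: 0, -1, 4, 1, -5, 1
d²: 0, 1, 16, 1, 25, 1; Σd² = 44
ρ = 1 − 6·44/(6·35) = 1 − 264/210 = -0.257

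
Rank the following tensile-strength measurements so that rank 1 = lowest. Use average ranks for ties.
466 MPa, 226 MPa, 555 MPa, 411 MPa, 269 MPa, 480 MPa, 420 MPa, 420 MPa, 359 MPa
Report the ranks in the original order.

Sorted (ascending): 226, 269, 359, 411, 420, 420, 466, 480, 555
The 2 values of 420 occupy positions 5–6 → average rank (5+6)/2 = 5.5.

7, 1, 9, 4, 2, 8, 5.5, 5.5, 3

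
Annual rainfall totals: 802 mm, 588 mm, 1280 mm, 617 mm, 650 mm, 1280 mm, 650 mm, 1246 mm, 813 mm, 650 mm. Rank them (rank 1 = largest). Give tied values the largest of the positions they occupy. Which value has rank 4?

Sorted (descending): 1280, 1280, 1246, 813, 802, 650, 650, 650, 617, 588
The 2 values of 1280 occupy positions 1–2 → each gets rank 2.
The 3 values of 650 occupy positions 6–8 → each gets rank 8.
Rank 4 → value 813.

813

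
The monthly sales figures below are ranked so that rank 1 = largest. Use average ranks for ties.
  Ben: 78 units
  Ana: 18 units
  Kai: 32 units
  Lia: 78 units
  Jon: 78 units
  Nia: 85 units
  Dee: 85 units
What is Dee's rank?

Sorted (descending): 85, 85, 78, 78, 78, 32, 18
The 2 values of 85 occupy positions 1–2 → average rank (1+2)/2 = 1.5.
The 3 values of 78 occupy positions 3–5 → average rank 4.
Dee has value 85 units → rank 1.5.

1.5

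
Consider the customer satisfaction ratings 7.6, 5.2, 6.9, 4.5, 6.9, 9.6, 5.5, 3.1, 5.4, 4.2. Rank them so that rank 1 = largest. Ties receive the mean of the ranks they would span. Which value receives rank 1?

Sorted (descending): 9.6, 7.6, 6.9, 6.9, 5.5, 5.4, 5.2, 4.5, 4.2, 3.1
The 2 values of 6.9 occupy positions 3–4 → average rank (3+4)/2 = 3.5.
Rank 1 → value 9.6.

9.6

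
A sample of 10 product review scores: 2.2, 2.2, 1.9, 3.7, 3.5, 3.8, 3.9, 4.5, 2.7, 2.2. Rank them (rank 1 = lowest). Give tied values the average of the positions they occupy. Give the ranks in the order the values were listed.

3, 3, 1, 7, 6, 8, 9, 10, 5, 3

Sorted (ascending): 1.9, 2.2, 2.2, 2.2, 2.7, 3.5, 3.7, 3.8, 3.9, 4.5
The 3 values of 2.2 occupy positions 2–4 → average rank 3.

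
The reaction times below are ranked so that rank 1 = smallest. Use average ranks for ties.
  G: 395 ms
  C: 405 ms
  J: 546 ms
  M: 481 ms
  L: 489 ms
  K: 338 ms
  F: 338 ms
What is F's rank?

1.5

Sorted (ascending): 338, 338, 395, 405, 481, 489, 546
The 2 values of 338 occupy positions 1–2 → average rank (1+2)/2 = 1.5.
F has value 338 ms → rank 1.5.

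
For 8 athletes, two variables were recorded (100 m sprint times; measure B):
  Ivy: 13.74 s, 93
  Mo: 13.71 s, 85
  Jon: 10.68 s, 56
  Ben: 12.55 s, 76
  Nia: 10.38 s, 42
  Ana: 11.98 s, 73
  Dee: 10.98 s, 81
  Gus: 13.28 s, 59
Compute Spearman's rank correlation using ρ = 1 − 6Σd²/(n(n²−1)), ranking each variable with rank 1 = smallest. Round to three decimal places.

Ranks of variable 1: 8, 7, 2, 5, 1, 4, 3, 6
Ranks of variable 2: 8, 7, 2, 5, 1, 4, 6, 3
d = r₁ − r₂: 0, 0, 0, 0, 0, 0, -3, 3
d²: 0, 0, 0, 0, 0, 0, 9, 9; Σd² = 18
ρ = 1 − 6·18/(8·63) = 1 − 108/504 = 0.786

0.786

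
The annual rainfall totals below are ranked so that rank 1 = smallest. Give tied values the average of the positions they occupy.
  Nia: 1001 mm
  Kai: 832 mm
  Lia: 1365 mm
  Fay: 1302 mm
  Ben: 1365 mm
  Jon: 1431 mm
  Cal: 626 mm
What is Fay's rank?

Sorted (ascending): 626, 832, 1001, 1302, 1365, 1365, 1431
The 2 values of 1365 occupy positions 5–6 → average rank (5+6)/2 = 5.5.
Fay has value 1302 mm → rank 4.

4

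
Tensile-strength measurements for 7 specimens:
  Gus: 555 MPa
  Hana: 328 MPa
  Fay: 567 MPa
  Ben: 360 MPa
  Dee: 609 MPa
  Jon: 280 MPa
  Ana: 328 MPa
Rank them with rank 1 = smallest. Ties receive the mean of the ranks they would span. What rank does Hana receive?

Sorted (ascending): 280, 328, 328, 360, 555, 567, 609
The 2 values of 328 occupy positions 2–3 → average rank (2+3)/2 = 2.5.
Hana has value 328 MPa → rank 2.5.

2.5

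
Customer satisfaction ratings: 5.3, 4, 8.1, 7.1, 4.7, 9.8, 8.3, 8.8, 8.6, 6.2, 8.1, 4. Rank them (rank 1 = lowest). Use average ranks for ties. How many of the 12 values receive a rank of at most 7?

6

Sorted (ascending): 4, 4, 4.7, 5.3, 6.2, 7.1, 8.1, 8.1, 8.3, 8.6, 8.8, 9.8
The 2 values of 4 occupy positions 1–2 → average rank (1+2)/2 = 1.5.
The 2 values of 8.1 occupy positions 7–8 → average rank (7+8)/2 = 7.5.
Ranks ≤ 7: {1.5, 1.5, 3, 4, 5, 6} → 6 values.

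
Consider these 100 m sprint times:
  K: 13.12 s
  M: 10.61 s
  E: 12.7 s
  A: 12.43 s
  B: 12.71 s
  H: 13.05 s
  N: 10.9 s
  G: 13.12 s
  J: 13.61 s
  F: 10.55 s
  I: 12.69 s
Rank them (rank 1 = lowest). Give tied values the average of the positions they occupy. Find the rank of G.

9.5

Sorted (ascending): 10.55, 10.61, 10.9, 12.43, 12.69, 12.7, 12.71, 13.05, 13.12, 13.12, 13.61
The 2 values of 13.12 occupy positions 9–10 → average rank (9+10)/2 = 9.5.
G has value 13.12 s → rank 9.5.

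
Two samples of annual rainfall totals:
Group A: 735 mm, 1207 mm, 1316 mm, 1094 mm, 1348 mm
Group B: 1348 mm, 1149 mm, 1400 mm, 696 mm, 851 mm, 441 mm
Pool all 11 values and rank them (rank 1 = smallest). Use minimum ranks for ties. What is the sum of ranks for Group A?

32

Sorted (ascending): 441, 696, 735, 851, 1094, 1149, 1207, 1316, 1348, 1348, 1400
The 2 values of 1348 occupy positions 9–10 → each gets rank 9.
Group A values → pooled ranks: 735→3, 1207→7, 1316→8, 1094→5, 1348→9
Rank sum = 3 + 7 + 8 + 5 + 9 = 32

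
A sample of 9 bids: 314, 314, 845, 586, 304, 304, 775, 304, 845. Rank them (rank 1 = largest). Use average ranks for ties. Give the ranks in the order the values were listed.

5.5, 5.5, 1.5, 4, 8, 8, 3, 8, 1.5

Sorted (descending): 845, 845, 775, 586, 314, 314, 304, 304, 304
The 2 values of 845 occupy positions 1–2 → average rank (1+2)/2 = 1.5.
The 2 values of 314 occupy positions 5–6 → average rank (5+6)/2 = 5.5.
The 3 values of 304 occupy positions 7–9 → average rank 8.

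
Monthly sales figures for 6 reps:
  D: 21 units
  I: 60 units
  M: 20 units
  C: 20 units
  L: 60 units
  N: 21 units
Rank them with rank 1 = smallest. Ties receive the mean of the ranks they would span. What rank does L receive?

Sorted (ascending): 20, 20, 21, 21, 60, 60
The 2 values of 20 occupy positions 1–2 → average rank (1+2)/2 = 1.5.
The 2 values of 21 occupy positions 3–4 → average rank (3+4)/2 = 3.5.
The 2 values of 60 occupy positions 5–6 → average rank (5+6)/2 = 5.5.
L has value 60 units → rank 5.5.

5.5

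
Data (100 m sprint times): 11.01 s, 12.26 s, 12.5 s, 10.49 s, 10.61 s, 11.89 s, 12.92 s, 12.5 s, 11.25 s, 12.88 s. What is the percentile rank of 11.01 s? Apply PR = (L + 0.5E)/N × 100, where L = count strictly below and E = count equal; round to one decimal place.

N = 10.
Strictly below 11.01: 2. Equal to 11.01: 1.
PR = (2 + 0.5·1)/10 × 100 = 25.0

25.0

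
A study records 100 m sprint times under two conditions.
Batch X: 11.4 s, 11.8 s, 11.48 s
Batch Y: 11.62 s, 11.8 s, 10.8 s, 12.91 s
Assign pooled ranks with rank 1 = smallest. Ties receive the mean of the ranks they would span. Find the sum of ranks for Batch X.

10.5

Sorted (ascending): 10.8, 11.4, 11.48, 11.62, 11.8, 11.8, 12.91
The 2 values of 11.8 occupy positions 5–6 → average rank (5+6)/2 = 5.5.
Batch X values → pooled ranks: 11.4→2, 11.8→5.5, 11.48→3
Rank sum = 2 + 5.5 + 3 = 10.5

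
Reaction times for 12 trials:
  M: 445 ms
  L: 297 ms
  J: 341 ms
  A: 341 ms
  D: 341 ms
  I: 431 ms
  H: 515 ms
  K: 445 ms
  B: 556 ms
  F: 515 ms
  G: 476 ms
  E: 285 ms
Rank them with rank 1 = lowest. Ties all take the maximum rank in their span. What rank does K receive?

Sorted (ascending): 285, 297, 341, 341, 341, 431, 445, 445, 476, 515, 515, 556
The 3 values of 341 occupy positions 3–5 → each gets rank 5.
The 2 values of 445 occupy positions 7–8 → each gets rank 8.
The 2 values of 515 occupy positions 10–11 → each gets rank 11.
K has value 445 ms → rank 8.

8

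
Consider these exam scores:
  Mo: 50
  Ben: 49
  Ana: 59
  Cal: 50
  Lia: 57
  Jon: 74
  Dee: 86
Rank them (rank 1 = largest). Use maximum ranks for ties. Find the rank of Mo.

6

Sorted (descending): 86, 74, 59, 57, 50, 50, 49
The 2 values of 50 occupy positions 5–6 → each gets rank 6.
Mo has value 50 → rank 6.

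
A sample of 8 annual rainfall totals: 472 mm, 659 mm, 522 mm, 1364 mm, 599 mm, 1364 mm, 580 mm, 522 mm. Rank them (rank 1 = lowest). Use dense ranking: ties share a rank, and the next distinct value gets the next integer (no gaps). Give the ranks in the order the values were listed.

1, 5, 2, 6, 4, 6, 3, 2

Sorted (ascending): 472, 522, 522, 580, 599, 659, 1364, 1364
The 2 values of 522 share dense rank 2.
The 2 values of 1364 share dense rank 6.
Remaining distinct values take the next consecutive integers.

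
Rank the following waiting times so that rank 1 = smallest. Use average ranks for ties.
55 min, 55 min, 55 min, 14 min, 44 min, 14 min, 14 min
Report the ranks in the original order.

Sorted (ascending): 14, 14, 14, 44, 55, 55, 55
The 3 values of 14 occupy positions 1–3 → average rank 2.
The 3 values of 55 occupy positions 5–7 → average rank 6.

6, 6, 6, 2, 4, 2, 2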